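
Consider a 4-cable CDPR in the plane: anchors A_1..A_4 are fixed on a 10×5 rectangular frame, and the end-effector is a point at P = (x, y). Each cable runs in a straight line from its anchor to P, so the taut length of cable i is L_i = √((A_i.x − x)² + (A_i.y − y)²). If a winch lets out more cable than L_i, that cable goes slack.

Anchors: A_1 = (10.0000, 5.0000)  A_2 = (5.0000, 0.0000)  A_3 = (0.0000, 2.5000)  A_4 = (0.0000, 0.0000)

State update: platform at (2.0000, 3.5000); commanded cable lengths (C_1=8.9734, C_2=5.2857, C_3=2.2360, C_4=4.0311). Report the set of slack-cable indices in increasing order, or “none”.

1, 2

i=1: geometric 8.1394 vs commanded 8.9734 ⇒ slack
i=2: geometric 4.6098 vs commanded 5.2857 ⇒ slack
i=3: geometric 2.2361 vs commanded 2.2360 ⇒ taut
i=4: geometric 4.0311 vs commanded 4.0311 ⇒ taut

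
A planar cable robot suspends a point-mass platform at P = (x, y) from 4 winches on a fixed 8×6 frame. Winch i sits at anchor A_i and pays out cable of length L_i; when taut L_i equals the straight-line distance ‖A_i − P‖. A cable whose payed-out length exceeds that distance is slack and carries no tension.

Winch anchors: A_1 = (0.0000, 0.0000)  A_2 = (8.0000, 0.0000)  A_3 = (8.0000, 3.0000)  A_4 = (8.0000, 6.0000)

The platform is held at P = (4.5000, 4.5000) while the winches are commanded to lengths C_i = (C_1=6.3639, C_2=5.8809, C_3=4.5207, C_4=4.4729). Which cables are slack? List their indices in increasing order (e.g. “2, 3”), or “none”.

cable 1: √((-4.5000)²+(-4.5000)²)=6.3640, C_1=6.3639: taut
cable 2: √((3.5000)²+(-4.5000)²)=5.7009, C_2=5.8809: slack
cable 3: √((3.5000)²+(-1.5000)²)=3.8079, C_3=4.5207: slack
cable 4: √((3.5000)²+(1.5000)²)=3.8079, C_4=4.4729: slack

2, 3, 4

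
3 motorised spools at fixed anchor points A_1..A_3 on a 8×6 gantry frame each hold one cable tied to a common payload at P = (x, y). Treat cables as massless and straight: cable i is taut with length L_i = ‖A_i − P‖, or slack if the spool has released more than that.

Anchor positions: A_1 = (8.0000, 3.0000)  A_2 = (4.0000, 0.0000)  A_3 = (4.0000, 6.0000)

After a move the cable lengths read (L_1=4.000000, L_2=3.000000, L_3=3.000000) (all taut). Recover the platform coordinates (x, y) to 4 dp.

(4.0000, 3.0000)

expand ‖A_i−P‖²=L_i² and subtract eq 1 (k_i ≔ ‖A_i‖²−L_i²)
k_1 = 64.0000+9.0000−16.0000 = 57.0000
eq1−eq2 → [8.0000  6.0000]·P = 50.0000
eq1−eq3 → [8.0000  -6.0000]·P = 14.0000
2×2 solve → P = (4.0000, 3.0000)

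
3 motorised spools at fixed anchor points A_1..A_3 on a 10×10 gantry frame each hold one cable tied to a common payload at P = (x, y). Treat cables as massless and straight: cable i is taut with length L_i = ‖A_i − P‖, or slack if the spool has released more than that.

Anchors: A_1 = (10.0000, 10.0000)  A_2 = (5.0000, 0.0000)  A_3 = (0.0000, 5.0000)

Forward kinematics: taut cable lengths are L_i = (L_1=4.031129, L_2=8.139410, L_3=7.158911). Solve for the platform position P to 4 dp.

circle eqns → linear via eq_j − eq_1; set q_j = A_j·A_j − L_j²
q_1 = 100.0000+100.0000−16.2500 = 183.7500
10.0000·x + 20.0000·y = q_1−q_2 = 225.0000
20.0000·x + 10.0000·y = q_1−q_3 = 210.0000
solve first two rows → x=6.5000, y=8.0000

(6.5000, 8.0000)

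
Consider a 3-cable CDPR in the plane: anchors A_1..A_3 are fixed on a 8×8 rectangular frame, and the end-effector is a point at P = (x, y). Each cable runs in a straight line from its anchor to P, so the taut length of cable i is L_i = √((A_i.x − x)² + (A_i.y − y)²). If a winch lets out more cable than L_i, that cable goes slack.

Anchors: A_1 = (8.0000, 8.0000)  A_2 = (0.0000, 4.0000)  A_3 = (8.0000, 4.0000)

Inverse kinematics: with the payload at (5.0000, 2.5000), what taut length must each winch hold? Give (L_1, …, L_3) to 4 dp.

(6.2650, 5.2202, 3.3541)

L_1 = √((8.0000−5.0000)² + (8.0000−2.5000)²) = 6.2650
L_2 = √((0.0000−5.0000)² + (4.0000−2.5000)²) = 5.2202
L_3 = √((8.0000−5.0000)² + (4.0000−2.5000)²) = 3.3541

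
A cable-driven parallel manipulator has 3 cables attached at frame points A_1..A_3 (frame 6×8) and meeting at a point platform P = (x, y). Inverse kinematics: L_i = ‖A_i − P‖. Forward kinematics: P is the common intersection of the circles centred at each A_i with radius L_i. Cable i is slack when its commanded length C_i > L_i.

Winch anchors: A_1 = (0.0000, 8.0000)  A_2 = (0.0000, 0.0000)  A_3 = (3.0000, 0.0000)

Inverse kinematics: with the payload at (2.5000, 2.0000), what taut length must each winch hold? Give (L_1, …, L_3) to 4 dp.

(6.5000, 3.2016, 2.0616)

cable 1: Δx=-2.5000, Δy=6.0000; L_1 = √(Δx²+Δy²) = 6.5000
cable 2: Δx=-2.5000, Δy=-2.0000; L_2 = √(Δx²+Δy²) = 3.2016
cable 3: Δx=0.5000, Δy=-2.0000; L_3 = √(Δx²+Δy²) = 2.0616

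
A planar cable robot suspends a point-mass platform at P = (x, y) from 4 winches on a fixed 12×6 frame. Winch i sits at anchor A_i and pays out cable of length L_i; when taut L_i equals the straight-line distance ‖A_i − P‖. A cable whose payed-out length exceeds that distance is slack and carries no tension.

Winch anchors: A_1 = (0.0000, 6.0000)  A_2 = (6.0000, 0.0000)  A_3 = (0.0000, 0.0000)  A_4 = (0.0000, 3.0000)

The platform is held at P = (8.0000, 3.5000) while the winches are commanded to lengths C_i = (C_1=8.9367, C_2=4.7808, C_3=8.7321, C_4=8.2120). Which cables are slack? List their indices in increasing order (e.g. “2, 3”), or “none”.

i=1: geometric 8.3815 vs commanded 8.9367 ⇒ slack
i=2: geometric 4.0311 vs commanded 4.7808 ⇒ slack
i=3: geometric 8.7321 vs commanded 8.7321 ⇒ taut
i=4: geometric 8.0156 vs commanded 8.2120 ⇒ slack

1, 2, 4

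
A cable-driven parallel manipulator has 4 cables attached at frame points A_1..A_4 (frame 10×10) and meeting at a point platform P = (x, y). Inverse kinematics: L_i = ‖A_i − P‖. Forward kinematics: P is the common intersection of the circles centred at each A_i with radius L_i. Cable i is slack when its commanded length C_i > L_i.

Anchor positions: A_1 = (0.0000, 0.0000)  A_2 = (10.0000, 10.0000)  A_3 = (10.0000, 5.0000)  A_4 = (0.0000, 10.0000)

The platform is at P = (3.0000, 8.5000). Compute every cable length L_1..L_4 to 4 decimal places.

L_1: Δ = A_1−P = (-3.0000, -8.5000) → ‖Δ‖ = √81.2500 = 9.0139
L_2: Δ = A_2−P = (7.0000, 1.5000) → ‖Δ‖ = √51.2500 = 7.1589
L_3: Δ = A_3−P = (7.0000, -3.5000) → ‖Δ‖ = √61.2500 = 7.8262
L_4: Δ = A_4−P = (-3.0000, 1.5000) → ‖Δ‖ = √11.2500 = 3.3541

(9.0139, 7.1589, 7.8262, 3.3541)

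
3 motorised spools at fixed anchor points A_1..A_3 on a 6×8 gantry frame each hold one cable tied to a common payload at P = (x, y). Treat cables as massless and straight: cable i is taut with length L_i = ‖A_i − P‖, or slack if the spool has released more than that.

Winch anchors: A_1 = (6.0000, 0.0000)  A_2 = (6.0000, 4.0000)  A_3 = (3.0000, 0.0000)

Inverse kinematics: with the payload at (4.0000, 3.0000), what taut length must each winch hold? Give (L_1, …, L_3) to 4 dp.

(3.6056, 2.2361, 3.1623)

L_1 = √((6.0000−4.0000)² + (0.0000−3.0000)²) = 3.6056
L_2 = √((6.0000−4.0000)² + (4.0000−3.0000)²) = 2.2361
L_3 = √((3.0000−4.0000)² + (0.0000−3.0000)²) = 3.1623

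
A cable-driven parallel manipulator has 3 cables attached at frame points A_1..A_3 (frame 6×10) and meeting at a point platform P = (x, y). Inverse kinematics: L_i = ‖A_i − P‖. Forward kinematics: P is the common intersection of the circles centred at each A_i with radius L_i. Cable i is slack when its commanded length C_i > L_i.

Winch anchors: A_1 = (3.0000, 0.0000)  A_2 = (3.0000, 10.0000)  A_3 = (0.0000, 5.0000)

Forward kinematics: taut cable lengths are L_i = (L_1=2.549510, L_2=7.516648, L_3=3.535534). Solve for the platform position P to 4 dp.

expand ‖A_i−P‖²=L_i² and subtract eq 1 (k_i ≔ ‖A_i‖²−L_i²)
k_1 = 9.0000+0.0000−6.5000 = 2.5000
eq1−eq2 → [0.0000  -20.0000]·P = -50.0000
eq1−eq3 → [6.0000  -10.0000]·P = -10.0000
2×2 solve → P = (2.5000, 2.5000)

(2.5000, 2.5000)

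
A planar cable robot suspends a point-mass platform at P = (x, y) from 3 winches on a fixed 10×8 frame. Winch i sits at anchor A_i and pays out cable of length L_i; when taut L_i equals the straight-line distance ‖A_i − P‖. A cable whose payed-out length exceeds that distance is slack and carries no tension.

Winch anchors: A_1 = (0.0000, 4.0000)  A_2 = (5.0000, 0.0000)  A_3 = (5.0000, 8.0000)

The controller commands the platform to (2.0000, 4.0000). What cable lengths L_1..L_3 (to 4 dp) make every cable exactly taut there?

(2.0000, 5.0000, 5.0000)

cable 1: Δx=-2.0000, Δy=0.0000; L_1 = √(Δx²+Δy²) = 2.0000
cable 2: Δx=3.0000, Δy=-4.0000; L_2 = √(Δx²+Δy²) = 5.0000
cable 3: Δx=3.0000, Δy=4.0000; L_3 = √(Δx²+Δy²) = 5.0000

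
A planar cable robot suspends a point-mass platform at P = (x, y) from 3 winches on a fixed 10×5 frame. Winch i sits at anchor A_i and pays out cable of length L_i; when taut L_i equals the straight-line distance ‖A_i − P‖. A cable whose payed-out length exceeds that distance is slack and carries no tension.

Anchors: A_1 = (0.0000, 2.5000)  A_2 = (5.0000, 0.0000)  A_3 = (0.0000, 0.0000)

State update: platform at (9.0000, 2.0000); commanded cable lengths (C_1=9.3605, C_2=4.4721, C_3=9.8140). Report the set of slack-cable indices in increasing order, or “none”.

1, 3

cable 1: √((-9.0000)²+(0.5000)²)=9.0139, C_1=9.3605: slack
cable 2: √((-4.0000)²+(-2.0000)²)=4.4721, C_2=4.4721: taut
cable 3: √((-9.0000)²+(-2.0000)²)=9.2195, C_3=9.8140: slack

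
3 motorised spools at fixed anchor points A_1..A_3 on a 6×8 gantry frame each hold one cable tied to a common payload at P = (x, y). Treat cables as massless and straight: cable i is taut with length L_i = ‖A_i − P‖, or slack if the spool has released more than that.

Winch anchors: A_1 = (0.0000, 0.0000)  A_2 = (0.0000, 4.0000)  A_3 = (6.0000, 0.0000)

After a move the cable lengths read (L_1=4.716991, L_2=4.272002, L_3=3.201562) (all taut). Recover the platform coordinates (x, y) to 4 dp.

each cable: (A_i−P)·(A_i−P) = L_i²; let c_i = ‖A_i‖²−L_i²
c_1 = 0.0000+0.0000−22.2500 = -22.2500
row 1: 0.0000x − 8.0000y = -20.0000  (c_2=-2.2500)
row 2: -12.0000x + 0.0000y = -48.0000  (c_3=25.7500)
Cramer on rows 1–2 → x = 4.0000, y = 2.5000

(4.0000, 2.5000)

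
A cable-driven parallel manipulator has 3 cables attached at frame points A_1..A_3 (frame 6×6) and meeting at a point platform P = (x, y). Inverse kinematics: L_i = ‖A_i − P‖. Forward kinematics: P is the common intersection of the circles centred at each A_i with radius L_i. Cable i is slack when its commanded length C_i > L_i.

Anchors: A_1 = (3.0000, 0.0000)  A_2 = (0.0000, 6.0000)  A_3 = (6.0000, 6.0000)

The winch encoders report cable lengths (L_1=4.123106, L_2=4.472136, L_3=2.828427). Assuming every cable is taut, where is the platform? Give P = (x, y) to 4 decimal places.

(4.0000, 4.0000)

each cable: (A_i−P)·(A_i−P) = L_i²; let k_i = ‖A_i‖²−L_i²
k_1 = 9.0000+0.0000−17.0000 = -8.0000
row 1: 6.0000x − 12.0000y = -24.0000  (k_2=16.0000)
row 2: -6.0000x − 12.0000y = -72.0000  (k_3=64.0000)
Cramer on rows 1–2 → x = 4.0000, y = 4.0000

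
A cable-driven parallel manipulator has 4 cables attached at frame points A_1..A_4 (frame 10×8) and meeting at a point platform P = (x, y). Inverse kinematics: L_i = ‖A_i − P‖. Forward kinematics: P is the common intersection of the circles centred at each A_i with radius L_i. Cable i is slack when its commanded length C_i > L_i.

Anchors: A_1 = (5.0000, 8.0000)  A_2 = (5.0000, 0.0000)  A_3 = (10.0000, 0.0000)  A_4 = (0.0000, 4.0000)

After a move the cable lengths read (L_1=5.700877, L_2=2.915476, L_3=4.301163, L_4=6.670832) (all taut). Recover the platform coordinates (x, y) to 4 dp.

expand ‖A_i−P‖²=L_i² and subtract eq 1 (k_i ≔ ‖A_i‖²−L_i²)
k_1 = 25.0000+64.0000−32.5000 = 56.5000
eq1−eq2 → [0.0000  16.0000]·P = 40.0000
eq1−eq3 → [-10.0000  16.0000]·P = -25.0000
eq1−eq4 → [10.0000  8.0000]·P = 85.0000
2×2 solve → P = (6.5000, 2.5000)
check cable 4: ‖A_4−P‖² = 44.5000 ≈ L_4² = 44.5000 ✓

(6.5000, 2.5000)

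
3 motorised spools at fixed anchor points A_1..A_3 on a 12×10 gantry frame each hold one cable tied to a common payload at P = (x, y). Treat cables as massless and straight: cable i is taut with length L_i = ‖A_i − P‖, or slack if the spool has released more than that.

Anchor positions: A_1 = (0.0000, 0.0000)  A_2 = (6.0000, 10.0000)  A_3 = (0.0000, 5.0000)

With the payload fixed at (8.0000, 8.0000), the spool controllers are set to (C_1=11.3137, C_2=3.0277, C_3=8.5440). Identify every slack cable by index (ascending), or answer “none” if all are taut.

2

i=1: geometric 11.3137 vs commanded 11.3137 ⇒ taut
i=2: geometric 2.8284 vs commanded 3.0277 ⇒ slack
i=3: geometric 8.5440 vs commanded 8.5440 ⇒ taut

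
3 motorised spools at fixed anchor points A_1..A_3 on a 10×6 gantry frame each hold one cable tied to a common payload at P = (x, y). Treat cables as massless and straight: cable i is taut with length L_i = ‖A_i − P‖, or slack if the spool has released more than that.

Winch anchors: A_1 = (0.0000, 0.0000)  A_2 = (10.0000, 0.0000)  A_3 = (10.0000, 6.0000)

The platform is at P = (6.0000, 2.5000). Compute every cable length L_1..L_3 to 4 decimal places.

L_1: Δ = A_1−P = (-6.0000, -2.5000) → ‖Δ‖ = √42.2500 = 6.5000
L_2: Δ = A_2−P = (4.0000, -2.5000) → ‖Δ‖ = √22.2500 = 4.7170
L_3: Δ = A_3−P = (4.0000, 3.5000) → ‖Δ‖ = √28.2500 = 5.3151

(6.5000, 4.7170, 5.3151)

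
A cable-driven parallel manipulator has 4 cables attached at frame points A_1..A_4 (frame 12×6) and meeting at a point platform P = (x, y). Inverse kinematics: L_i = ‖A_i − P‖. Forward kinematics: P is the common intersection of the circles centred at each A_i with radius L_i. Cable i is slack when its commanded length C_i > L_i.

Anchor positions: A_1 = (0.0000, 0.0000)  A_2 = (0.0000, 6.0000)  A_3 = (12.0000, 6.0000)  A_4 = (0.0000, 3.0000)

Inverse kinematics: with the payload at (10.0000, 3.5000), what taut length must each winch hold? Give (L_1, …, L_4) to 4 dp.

cable 1: Δx=-10.0000, Δy=-3.5000; L_1 = √(Δx²+Δy²) = 10.5948
cable 2: Δx=-10.0000, Δy=2.5000; L_2 = √(Δx²+Δy²) = 10.3078
cable 3: Δx=2.0000, Δy=2.5000; L_3 = √(Δx²+Δy²) = 3.2016
cable 4: Δx=-10.0000, Δy=-0.5000; L_4 = √(Δx²+Δy²) = 10.0125

(10.5948, 10.3078, 3.2016, 10.0125)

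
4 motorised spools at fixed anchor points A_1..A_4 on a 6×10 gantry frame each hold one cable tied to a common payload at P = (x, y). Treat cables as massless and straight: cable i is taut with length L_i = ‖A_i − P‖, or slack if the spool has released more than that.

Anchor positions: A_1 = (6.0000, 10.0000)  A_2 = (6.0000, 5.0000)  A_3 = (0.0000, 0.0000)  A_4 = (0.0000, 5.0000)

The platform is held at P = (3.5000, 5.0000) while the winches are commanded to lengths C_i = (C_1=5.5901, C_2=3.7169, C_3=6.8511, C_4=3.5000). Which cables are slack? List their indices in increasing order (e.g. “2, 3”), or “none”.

2, 3

i=1: geometric 5.5902 vs commanded 5.5901 ⇒ taut
i=2: geometric 2.5000 vs commanded 3.7169 ⇒ slack
i=3: geometric 6.1033 vs commanded 6.8511 ⇒ slack
i=4: geometric 3.5000 vs commanded 3.5000 ⇒ taut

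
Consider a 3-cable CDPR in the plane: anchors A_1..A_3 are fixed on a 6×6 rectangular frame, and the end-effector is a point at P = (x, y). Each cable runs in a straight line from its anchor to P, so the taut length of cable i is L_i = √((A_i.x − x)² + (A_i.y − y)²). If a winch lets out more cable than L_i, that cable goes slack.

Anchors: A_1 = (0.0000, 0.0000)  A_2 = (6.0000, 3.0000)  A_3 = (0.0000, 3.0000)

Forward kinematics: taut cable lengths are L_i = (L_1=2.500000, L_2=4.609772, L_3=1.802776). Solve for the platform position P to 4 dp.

(1.5000, 2.0000)

circle eqns → linear via eq_j − eq_1; set k_j = A_j·A_j − L_j²
k_1 = 0.0000+0.0000−6.2500 = -6.2500
-12.0000·x − 6.0000·y = k_1−k_2 = -30.0000
0.0000·x − 6.0000·y = k_1−k_3 = -12.0000
solve first two rows → x=1.5000, y=2.0000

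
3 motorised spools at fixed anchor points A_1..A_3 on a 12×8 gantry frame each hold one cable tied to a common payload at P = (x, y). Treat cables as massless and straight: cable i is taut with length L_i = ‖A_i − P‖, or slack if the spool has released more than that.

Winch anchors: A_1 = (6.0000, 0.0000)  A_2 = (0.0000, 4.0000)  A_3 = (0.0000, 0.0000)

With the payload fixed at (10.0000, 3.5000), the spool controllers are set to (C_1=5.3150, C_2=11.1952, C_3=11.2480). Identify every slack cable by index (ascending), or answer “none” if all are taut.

2, 3

cable 1: L_1 = ‖A_1−P‖ = 5.3151;  C_1 = 5.3150 → taut
cable 2: L_2 = ‖A_2−P‖ = 10.0125;  C_2 = 11.1952 → slack
cable 3: L_3 = ‖A_3−P‖ = 10.5948;  C_3 = 11.2480 → slack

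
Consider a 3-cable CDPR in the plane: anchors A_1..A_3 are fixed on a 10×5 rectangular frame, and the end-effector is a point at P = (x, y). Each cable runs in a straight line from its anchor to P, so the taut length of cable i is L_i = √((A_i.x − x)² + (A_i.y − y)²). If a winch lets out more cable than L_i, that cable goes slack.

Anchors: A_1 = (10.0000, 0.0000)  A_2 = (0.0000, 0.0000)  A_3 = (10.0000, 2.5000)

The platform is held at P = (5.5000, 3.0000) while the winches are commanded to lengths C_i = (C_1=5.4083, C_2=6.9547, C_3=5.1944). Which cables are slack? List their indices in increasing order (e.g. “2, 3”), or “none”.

cable 1: √((4.5000)²+(-3.0000)²)=5.4083, C_1=5.4083: taut
cable 2: √((-5.5000)²+(-3.0000)²)=6.2650, C_2=6.9547: slack
cable 3: √((4.5000)²+(-0.5000)²)=4.5277, C_3=5.1944: slack

2, 3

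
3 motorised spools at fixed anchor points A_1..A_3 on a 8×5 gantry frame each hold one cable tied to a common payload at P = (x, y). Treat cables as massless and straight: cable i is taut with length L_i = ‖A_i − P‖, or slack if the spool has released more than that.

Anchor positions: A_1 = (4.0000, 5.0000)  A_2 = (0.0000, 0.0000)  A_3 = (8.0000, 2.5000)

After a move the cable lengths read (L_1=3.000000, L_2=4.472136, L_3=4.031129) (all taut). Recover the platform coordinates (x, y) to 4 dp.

(4.0000, 2.0000)

circle eqns → linear via eq_j − eq_1; set q_j = A_j·A_j − L_j²
q_1 = 16.0000+25.0000−9.0000 = 32.0000
8.0000·x + 10.0000·y = q_1−q_2 = 52.0000
-8.0000·x + 5.0000·y = q_1−q_3 = -22.0000
solve first two rows → x=4.0000, y=2.0000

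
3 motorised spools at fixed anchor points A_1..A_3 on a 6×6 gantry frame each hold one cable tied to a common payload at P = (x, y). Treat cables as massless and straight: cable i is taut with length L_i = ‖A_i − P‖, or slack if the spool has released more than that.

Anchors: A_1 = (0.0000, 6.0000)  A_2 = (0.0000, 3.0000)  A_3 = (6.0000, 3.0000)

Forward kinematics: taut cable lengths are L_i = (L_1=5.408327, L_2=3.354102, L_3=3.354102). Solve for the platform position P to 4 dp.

circle eqns → linear via eq_j − eq_1; set q_j = A_j·A_j − L_j²
q_1 = 0.0000+36.0000−29.2500 = 6.7500
0.0000·x + 6.0000·y = q_1−q_2 = 9.0000
-12.0000·x + 6.0000·y = q_1−q_3 = -27.0000
solve first two rows → x=3.0000, y=1.5000

(3.0000, 1.5000)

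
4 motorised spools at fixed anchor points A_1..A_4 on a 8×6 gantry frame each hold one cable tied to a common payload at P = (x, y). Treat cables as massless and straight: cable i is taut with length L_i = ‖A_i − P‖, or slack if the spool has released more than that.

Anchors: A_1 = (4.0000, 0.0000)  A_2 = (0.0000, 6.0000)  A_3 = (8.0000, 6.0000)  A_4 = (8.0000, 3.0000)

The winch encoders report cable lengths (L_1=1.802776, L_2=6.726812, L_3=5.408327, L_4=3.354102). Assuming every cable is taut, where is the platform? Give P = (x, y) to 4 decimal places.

expand ‖A_i−P‖²=L_i² and subtract eq 1 (q_i ≔ ‖A_i‖²−L_i²)
q_1 = 16.0000+0.0000−3.2500 = 12.7500
eq1−eq2 → [8.0000  -12.0000]·P = 22.0000
eq1−eq3 → [-8.0000  -12.0000]·P = -58.0000
eq1−eq4 → [-8.0000  -6.0000]·P = -49.0000
2×2 solve → P = (5.0000, 1.5000)
check cable 4: ‖A_4−P‖² = 11.2500 ≈ L_4² = 11.2500 ✓

(5.0000, 1.5000)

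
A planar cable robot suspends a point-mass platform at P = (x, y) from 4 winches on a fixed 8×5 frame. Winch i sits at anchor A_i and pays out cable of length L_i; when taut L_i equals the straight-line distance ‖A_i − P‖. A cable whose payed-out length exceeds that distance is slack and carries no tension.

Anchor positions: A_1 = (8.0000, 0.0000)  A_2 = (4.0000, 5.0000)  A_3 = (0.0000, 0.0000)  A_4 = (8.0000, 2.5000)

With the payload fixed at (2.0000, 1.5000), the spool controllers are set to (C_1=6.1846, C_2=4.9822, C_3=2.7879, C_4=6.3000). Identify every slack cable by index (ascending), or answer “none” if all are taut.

2, 3, 4

cable 1: √((6.0000)²+(-1.5000)²)=6.1847, C_1=6.1846: taut
cable 2: √((2.0000)²+(3.5000)²)=4.0311, C_2=4.9822: slack
cable 3: √((-2.0000)²+(-1.5000)²)=2.5000, C_3=2.7879: slack
cable 4: √((6.0000)²+(1.0000)²)=6.0828, C_4=6.3000: slack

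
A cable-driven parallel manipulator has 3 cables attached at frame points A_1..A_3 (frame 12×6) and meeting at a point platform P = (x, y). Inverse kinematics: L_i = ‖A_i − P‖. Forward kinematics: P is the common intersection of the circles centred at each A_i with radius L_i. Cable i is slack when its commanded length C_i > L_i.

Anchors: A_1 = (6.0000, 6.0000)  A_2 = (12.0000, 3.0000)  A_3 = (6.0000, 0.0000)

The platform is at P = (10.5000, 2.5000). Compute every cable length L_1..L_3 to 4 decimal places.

(5.7009, 1.5811, 5.1478)

L_1 = √((6.0000−10.5000)² + (6.0000−2.5000)²) = 5.7009
L_2 = √((12.0000−10.5000)² + (3.0000−2.5000)²) = 1.5811
L_3 = √((6.0000−10.5000)² + (0.0000−2.5000)²) = 5.1478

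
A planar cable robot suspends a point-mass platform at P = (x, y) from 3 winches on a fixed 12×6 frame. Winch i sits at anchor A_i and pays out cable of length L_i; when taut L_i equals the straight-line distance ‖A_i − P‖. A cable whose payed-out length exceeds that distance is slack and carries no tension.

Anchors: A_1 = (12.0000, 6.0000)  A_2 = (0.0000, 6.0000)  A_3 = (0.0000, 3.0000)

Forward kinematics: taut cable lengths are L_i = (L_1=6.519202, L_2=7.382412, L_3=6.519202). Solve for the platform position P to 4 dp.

(6.5000, 2.5000)

expand ‖A_i−P‖²=L_i² and subtract eq 1 (k_i ≔ ‖A_i‖²−L_i²)
k_1 = 144.0000+36.0000−42.5000 = 137.5000
eq1−eq2 → [24.0000  0.0000]·P = 156.0000
eq1−eq3 → [24.0000  6.0000]·P = 171.0000
2×2 solve → P = (6.5000, 2.5000)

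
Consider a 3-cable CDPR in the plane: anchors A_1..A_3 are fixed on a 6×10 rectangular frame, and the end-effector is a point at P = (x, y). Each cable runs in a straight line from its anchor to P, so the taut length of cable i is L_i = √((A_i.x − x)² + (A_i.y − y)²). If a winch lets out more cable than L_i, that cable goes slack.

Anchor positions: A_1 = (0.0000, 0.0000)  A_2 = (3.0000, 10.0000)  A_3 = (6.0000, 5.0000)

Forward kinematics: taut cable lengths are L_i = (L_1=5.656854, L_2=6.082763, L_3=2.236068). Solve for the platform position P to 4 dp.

(4.0000, 4.0000)

expand ‖A_i−P‖²=L_i² and subtract eq 1 (q_i ≔ ‖A_i‖²−L_i²)
q_1 = 0.0000+0.0000−32.0000 = -32.0000
eq1−eq2 → [-6.0000  -20.0000]·P = -104.0000
eq1−eq3 → [-12.0000  -10.0000]·P = -88.0000
2×2 solve → P = (4.0000, 4.0000)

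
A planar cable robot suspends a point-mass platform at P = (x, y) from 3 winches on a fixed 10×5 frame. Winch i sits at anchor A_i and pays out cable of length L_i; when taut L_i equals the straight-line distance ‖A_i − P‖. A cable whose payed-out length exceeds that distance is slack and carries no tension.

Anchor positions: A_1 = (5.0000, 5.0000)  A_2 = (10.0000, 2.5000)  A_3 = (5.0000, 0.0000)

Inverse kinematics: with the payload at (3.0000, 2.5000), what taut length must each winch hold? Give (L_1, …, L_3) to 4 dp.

(3.2016, 7.0000, 3.2016)

L_1: Δ = A_1−P = (2.0000, 2.5000) → ‖Δ‖ = √10.2500 = 3.2016
L_2: Δ = A_2−P = (7.0000, 0.0000) → ‖Δ‖ = √49.0000 = 7.0000
L_3: Δ = A_3−P = (2.0000, -2.5000) → ‖Δ‖ = √10.2500 = 3.2016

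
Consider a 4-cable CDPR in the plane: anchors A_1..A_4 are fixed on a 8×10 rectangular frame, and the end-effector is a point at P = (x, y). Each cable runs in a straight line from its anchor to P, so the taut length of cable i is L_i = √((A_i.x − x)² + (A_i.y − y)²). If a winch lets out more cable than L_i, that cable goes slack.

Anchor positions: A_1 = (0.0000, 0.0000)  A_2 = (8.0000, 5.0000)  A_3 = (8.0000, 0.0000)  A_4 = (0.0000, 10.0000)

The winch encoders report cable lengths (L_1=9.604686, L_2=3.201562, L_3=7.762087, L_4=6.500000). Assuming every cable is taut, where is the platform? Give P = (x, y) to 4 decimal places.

each cable: (A_i−P)·(A_i−P) = L_i²; let c_i = ‖A_i‖²−L_i²
c_1 = 0.0000+0.0000−92.2500 = -92.2500
row 1: -16.0000x − 10.0000y = -171.0000  (c_2=78.7500)
row 2: -16.0000x + 0.0000y = -96.0000  (c_3=3.7500)
row 3: 0.0000x − 20.0000y = -150.0000  (c_4=57.7500)
Cramer on rows 1–2 → x = 6.0000, y = 7.5000
check cable 4: ‖A_4−P‖² = 42.2500 ≈ L_4² = 42.2500 ✓

(6.0000, 7.5000)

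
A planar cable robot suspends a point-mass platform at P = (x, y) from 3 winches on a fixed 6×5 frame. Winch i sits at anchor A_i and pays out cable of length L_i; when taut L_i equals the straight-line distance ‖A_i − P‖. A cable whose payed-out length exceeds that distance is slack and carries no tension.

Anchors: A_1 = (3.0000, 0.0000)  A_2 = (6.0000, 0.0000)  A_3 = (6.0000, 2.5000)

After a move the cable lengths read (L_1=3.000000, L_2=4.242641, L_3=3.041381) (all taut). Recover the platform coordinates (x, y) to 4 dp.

each cable: (A_i−P)·(A_i−P) = L_i²; let k_i = ‖A_i‖²−L_i²
k_1 = 9.0000+0.0000−9.0000 = 0.0000
row 1: -6.0000x + 0.0000y = -18.0000  (k_2=18.0000)
row 2: -6.0000x − 5.0000y = -33.0000  (k_3=33.0000)
Cramer on rows 1–2 → x = 3.0000, y = 3.0000

(3.0000, 3.0000)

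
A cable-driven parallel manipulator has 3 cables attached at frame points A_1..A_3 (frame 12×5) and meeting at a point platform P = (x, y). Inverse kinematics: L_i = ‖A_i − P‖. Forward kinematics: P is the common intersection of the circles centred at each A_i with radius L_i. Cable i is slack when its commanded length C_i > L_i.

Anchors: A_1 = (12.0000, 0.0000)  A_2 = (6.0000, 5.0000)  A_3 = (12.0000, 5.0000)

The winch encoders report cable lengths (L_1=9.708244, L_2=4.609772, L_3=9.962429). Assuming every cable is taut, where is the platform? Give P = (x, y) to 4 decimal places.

(2.5000, 2.0000)

expand ‖A_i−P‖²=L_i² and subtract eq 1 (q_i ≔ ‖A_i‖²−L_i²)
q_1 = 144.0000+0.0000−94.2500 = 49.7500
eq1−eq2 → [12.0000  -10.0000]·P = 10.0000
eq1−eq3 → [0.0000  -10.0000]·P = -20.0000
2×2 solve → P = (2.5000, 2.0000)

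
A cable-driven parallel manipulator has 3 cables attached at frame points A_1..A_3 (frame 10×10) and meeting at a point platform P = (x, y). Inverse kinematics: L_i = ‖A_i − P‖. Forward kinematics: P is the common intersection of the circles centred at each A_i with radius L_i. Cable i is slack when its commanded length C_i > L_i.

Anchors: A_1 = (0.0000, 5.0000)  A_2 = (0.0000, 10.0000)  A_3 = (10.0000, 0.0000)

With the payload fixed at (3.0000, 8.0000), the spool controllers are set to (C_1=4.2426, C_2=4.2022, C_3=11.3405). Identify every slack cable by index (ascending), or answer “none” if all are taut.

i=1: geometric 4.2426 vs commanded 4.2426 ⇒ taut
i=2: geometric 3.6056 vs commanded 4.2022 ⇒ slack
i=3: geometric 10.6301 vs commanded 11.3405 ⇒ slack

2, 3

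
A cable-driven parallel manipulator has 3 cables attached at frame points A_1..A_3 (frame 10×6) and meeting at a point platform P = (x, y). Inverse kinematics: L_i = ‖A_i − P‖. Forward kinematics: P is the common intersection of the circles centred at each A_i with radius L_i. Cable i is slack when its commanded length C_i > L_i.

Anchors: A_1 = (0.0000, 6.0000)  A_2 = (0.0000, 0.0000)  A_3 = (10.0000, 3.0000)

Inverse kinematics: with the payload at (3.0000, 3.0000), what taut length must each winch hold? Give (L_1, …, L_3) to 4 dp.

(4.2426, 4.2426, 7.0000)

L_1 = √((0.0000−3.0000)² + (6.0000−3.0000)²) = 4.2426
L_2 = √((0.0000−3.0000)² + (0.0000−3.0000)²) = 4.2426
L_3 = √((10.0000−3.0000)² + (3.0000−3.0000)²) = 7.0000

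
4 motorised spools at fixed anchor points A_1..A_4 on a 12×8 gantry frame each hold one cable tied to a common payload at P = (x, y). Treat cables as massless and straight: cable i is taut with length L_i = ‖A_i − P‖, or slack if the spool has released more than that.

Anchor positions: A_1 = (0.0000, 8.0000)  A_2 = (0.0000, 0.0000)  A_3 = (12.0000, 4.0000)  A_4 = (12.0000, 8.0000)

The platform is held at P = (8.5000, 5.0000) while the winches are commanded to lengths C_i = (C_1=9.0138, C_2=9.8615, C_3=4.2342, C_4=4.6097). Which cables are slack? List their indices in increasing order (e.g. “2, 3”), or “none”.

3

cable 1: L_1 = ‖A_1−P‖ = 9.0139;  C_1 = 9.0138 → taut
cable 2: L_2 = ‖A_2−P‖ = 9.8615;  C_2 = 9.8615 → taut
cable 3: L_3 = ‖A_3−P‖ = 3.6401;  C_3 = 4.2342 → slack
cable 4: L_4 = ‖A_4−P‖ = 4.6098;  C_4 = 4.6097 → taut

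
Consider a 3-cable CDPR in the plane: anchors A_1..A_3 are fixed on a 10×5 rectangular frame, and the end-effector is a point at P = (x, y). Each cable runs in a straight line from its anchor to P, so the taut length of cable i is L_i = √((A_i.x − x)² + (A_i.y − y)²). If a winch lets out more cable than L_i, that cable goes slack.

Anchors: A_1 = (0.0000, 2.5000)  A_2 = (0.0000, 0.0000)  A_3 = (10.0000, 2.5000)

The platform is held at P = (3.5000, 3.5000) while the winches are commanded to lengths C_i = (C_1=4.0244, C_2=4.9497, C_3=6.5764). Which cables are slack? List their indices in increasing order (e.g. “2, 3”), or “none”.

cable 1: √((-3.5000)²+(-1.0000)²)=3.6401, C_1=4.0244: slack
cable 2: √((-3.5000)²+(-3.5000)²)=4.9497, C_2=4.9497: taut
cable 3: √((6.5000)²+(-1.0000)²)=6.5765, C_3=6.5764: taut

1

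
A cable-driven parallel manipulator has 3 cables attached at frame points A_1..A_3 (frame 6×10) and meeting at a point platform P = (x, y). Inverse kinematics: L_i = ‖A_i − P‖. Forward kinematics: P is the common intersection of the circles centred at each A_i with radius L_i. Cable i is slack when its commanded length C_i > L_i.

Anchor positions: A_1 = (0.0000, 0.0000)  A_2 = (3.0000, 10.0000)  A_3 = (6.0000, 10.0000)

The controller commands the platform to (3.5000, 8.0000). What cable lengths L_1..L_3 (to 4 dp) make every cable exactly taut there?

(8.7321, 2.0616, 3.2016)

cable 1: Δx=-3.5000, Δy=-8.0000; L_1 = √(Δx²+Δy²) = 8.7321
cable 2: Δx=-0.5000, Δy=2.0000; L_2 = √(Δx²+Δy²) = 2.0616
cable 3: Δx=2.5000, Δy=2.0000; L_3 = √(Δx²+Δy²) = 3.2016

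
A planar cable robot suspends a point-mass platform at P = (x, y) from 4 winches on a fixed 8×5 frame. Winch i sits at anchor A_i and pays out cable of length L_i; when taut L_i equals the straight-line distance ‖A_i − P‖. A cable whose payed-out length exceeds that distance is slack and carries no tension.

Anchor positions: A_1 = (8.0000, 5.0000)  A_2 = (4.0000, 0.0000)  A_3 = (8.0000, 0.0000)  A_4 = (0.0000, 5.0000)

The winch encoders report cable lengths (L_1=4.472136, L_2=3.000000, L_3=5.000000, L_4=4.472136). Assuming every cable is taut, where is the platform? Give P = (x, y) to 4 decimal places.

(4.0000, 3.0000)

each cable: (A_i−P)·(A_i−P) = L_i²; let k_i = ‖A_i‖²−L_i²
k_1 = 64.0000+25.0000−20.0000 = 69.0000
row 1: 8.0000x + 10.0000y = 62.0000  (k_2=7.0000)
row 2: 0.0000x + 10.0000y = 30.0000  (k_3=39.0000)
row 3: 16.0000x + 0.0000y = 64.0000  (k_4=5.0000)
Cramer on rows 1–2 → x = 4.0000, y = 3.0000
check cable 4: ‖A_4−P‖² = 20.0000 ≈ L_4² = 20.0000 ✓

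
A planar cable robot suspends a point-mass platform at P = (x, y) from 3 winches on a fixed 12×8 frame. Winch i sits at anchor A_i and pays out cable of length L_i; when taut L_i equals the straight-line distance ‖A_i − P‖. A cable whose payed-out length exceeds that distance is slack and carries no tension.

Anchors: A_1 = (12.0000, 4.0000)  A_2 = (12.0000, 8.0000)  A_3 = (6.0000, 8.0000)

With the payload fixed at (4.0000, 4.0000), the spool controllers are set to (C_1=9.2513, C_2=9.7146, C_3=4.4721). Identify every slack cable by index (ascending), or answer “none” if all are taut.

cable 1: L_1 = ‖A_1−P‖ = 8.0000;  C_1 = 9.2513 → slack
cable 2: L_2 = ‖A_2−P‖ = 8.9443;  C_2 = 9.7146 → slack
cable 3: L_3 = ‖A_3−P‖ = 4.4721;  C_3 = 4.4721 → taut

1, 2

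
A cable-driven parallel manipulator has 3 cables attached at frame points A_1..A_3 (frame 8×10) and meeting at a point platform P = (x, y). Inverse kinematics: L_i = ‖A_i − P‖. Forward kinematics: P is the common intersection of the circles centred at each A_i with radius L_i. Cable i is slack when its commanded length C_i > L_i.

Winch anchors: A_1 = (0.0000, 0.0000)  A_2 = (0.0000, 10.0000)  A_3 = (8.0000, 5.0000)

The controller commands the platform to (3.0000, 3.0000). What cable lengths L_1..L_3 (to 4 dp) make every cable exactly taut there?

cable 1: Δx=-3.0000, Δy=-3.0000; L_1 = √(Δx²+Δy²) = 4.2426
cable 2: Δx=-3.0000, Δy=7.0000; L_2 = √(Δx²+Δy²) = 7.6158
cable 3: Δx=5.0000, Δy=2.0000; L_3 = √(Δx²+Δy²) = 5.3852

(4.2426, 7.6158, 5.3852)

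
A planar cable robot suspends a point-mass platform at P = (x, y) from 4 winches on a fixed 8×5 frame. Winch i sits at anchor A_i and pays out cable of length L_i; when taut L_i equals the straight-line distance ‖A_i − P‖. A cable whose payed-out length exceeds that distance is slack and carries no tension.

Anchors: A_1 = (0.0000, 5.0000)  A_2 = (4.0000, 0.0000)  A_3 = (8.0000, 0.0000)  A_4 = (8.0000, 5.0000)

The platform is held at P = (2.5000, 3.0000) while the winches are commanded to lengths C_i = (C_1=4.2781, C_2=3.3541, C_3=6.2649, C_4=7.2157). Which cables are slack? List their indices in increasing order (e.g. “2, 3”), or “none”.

1, 4

cable 1: √((-2.5000)²+(2.0000)²)=3.2016, C_1=4.2781: slack
cable 2: √((1.5000)²+(-3.0000)²)=3.3541, C_2=3.3541: taut
cable 3: √((5.5000)²+(-3.0000)²)=6.2650, C_3=6.2649: taut
cable 4: √((5.5000)²+(2.0000)²)=5.8523, C_4=7.2157: slack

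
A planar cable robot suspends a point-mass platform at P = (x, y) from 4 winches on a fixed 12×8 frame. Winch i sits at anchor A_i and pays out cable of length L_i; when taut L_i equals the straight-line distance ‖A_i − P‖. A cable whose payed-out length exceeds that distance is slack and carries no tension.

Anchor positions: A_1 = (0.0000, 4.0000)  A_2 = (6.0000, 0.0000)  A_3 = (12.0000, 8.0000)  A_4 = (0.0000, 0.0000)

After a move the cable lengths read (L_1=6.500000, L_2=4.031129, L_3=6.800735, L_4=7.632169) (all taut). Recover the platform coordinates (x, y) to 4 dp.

(6.5000, 4.0000)

circle eqns → linear via eq_j − eq_1; set k_j = A_j·A_j − L_j²
k_1 = 0.0000+16.0000−42.2500 = -26.2500
-12.0000·x + 8.0000·y = k_1−k_2 = -46.0000
-24.0000·x − 8.0000·y = k_1−k_3 = -188.0000
0.0000·x + 8.0000·y = k_1−k_4 = 32.0000
solve first two rows → x=6.5000, y=4.0000
check cable 4: ‖A_4−P‖² = 58.2500 ≈ L_4² = 58.2500 ✓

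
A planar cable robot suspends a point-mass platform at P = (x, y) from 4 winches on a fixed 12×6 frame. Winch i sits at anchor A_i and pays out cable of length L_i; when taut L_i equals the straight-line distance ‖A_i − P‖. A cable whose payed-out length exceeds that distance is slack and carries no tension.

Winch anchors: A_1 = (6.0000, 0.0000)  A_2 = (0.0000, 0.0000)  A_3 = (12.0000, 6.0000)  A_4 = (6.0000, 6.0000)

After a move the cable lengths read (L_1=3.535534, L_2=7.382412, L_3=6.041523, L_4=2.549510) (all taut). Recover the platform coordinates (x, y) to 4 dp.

(6.5000, 3.5000)

expand ‖A_i−P‖²=L_i² and subtract eq 1 (q_i ≔ ‖A_i‖²−L_i²)
q_1 = 36.0000+0.0000−12.5000 = 23.5000
eq1−eq2 → [12.0000  0.0000]·P = 78.0000
eq1−eq3 → [-12.0000  -12.0000]·P = -120.0000
eq1−eq4 → [0.0000  -12.0000]·P = -42.0000
2×2 solve → P = (6.5000, 3.5000)
check cable 4: ‖A_4−P‖² = 6.5000 ≈ L_4² = 6.5000 ✓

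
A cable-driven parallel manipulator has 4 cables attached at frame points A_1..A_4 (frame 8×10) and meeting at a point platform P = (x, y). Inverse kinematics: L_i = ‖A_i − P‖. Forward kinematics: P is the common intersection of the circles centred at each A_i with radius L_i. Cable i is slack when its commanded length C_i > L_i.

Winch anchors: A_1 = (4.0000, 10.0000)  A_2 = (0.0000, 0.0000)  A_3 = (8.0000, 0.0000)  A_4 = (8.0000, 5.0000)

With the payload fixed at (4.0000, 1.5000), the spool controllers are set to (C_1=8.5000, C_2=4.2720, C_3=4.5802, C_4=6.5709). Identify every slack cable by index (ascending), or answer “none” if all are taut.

i=1: geometric 8.5000 vs commanded 8.5000 ⇒ taut
i=2: geometric 4.2720 vs commanded 4.2720 ⇒ taut
i=3: geometric 4.2720 vs commanded 4.5802 ⇒ slack
i=4: geometric 5.3151 vs commanded 6.5709 ⇒ slack

3, 4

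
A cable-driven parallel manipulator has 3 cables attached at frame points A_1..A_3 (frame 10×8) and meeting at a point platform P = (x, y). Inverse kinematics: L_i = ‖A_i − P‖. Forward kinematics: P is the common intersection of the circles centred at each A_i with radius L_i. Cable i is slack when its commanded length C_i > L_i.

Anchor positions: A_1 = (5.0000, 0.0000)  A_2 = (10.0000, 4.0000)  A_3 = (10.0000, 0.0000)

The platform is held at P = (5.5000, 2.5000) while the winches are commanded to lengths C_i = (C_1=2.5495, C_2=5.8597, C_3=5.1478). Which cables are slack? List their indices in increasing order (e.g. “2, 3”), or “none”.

2

i=1: geometric 2.5495 vs commanded 2.5495 ⇒ taut
i=2: geometric 4.7434 vs commanded 5.8597 ⇒ slack
i=3: geometric 5.1478 vs commanded 5.1478 ⇒ taut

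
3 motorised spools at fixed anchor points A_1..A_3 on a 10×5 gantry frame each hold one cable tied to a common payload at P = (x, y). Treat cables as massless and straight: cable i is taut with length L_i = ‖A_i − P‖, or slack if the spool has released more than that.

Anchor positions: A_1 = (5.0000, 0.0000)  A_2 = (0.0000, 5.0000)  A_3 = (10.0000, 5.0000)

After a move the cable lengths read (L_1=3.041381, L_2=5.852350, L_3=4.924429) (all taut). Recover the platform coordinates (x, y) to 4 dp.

(5.5000, 3.0000)

expand ‖A_i−P‖²=L_i² and subtract eq 1 (c_i ≔ ‖A_i‖²−L_i²)
c_1 = 25.0000+0.0000−9.2500 = 15.7500
eq1−eq2 → [10.0000  -10.0000]·P = 25.0000
eq1−eq3 → [-10.0000  -10.0000]·P = -85.0000
2×2 solve → P = (5.5000, 3.0000)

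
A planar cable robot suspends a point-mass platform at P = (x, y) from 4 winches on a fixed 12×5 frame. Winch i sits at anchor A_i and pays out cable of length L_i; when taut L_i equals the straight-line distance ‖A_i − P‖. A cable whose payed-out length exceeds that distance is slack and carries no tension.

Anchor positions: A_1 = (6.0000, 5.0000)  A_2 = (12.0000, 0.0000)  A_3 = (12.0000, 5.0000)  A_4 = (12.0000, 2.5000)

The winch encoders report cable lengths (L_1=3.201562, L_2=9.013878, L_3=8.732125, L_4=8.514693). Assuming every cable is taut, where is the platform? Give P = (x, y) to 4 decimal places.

each cable: (A_i−P)·(A_i−P) = L_i²; let c_i = ‖A_i‖²−L_i²
c_1 = 36.0000+25.0000−10.2500 = 50.7500
row 1: -12.0000x + 10.0000y = -12.0000  (c_2=62.7500)
row 2: -12.0000x + 0.0000y = -42.0000  (c_3=92.7500)
row 3: -12.0000x + 5.0000y = -27.0000  (c_4=77.7500)
Cramer on rows 1–2 → x = 3.5000, y = 3.0000
check cable 4: ‖A_4−P‖² = 72.5000 ≈ L_4² = 72.5000 ✓

(3.5000, 3.0000)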